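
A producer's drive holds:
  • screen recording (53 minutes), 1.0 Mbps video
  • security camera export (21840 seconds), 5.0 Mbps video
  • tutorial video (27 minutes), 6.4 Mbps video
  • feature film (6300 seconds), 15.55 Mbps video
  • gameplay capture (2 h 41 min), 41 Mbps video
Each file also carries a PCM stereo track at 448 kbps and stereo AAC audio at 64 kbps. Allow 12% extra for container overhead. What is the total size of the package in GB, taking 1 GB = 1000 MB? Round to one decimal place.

Audio total: 448 + 64 = 512 kbps = 0.512 Mbps.
screen recording: 1.512 Mbps × 3180 s × 1.12 = 5385.1 Mb
security camera export: 5.512 Mbps × 21840 s × 1.12 = 134827.9 Mb
tutorial video: 6.912 Mbps × 1620 s × 1.12 = 12541.1 Mb
feature film: 16.062 Mbps × 6300 s × 1.12 = 113333.5 Mb
gameplay capture: 41.512 Mbps × 9660 s × 1.12 = 449126.6 Mb
Total: 715214.3 Mb = 89401.8 MB.
= 89.40 GB.

89.4 GB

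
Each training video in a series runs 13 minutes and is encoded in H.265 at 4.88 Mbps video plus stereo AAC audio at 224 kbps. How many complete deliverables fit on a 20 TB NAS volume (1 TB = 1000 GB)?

13 min = 780 s
Audio: 224 kbps = 0.224 Mbps.
Total bitrate: 5.104 Mbps.
Per item: 5.104 Mbps × 780 s = 3,981 Mb = 497.6 MB.
Capacity: 20 TB = 160,000,000 Mb; 40189.70 items → 40189 complete.

40189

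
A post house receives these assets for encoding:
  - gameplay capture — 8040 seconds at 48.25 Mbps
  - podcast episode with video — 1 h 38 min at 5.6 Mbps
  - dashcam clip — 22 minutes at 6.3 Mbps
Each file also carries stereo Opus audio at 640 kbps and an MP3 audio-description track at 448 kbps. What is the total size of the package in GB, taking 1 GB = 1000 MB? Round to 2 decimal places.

Audio total: 640 + 448 = 1088 kbps = 1.088 Mbps.
gameplay capture: 49.338 Mbps × 8040 s = 396677.5 Mb
podcast episode with video: 6.688 Mbps × 5880 s = 39325.4 Mb
dashcam clip: 7.388 Mbps × 1320 s = 9752.2 Mb
Total: 445755.1 Mb = 55719.4 MB.
= 55.72 GB.

55.72 GB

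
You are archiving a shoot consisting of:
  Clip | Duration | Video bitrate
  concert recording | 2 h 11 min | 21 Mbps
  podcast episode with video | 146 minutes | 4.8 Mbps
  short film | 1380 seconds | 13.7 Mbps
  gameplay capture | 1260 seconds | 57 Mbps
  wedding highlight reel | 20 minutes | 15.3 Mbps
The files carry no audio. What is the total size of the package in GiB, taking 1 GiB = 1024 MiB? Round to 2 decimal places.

concert recording: 21.000 Mbps × 7860 s = 165060.0 Mb
podcast episode with video: 4.800 Mbps × 8760 s = 42048.0 Mb
short film: 13.700 Mbps × 1380 s = 18906.0 Mb
gameplay capture: 57.000 Mbps × 1260 s = 71820.0 Mb
wedding highlight reel: 15.300 Mbps × 1200 s = 18360.0 Mb
Total: 316194.0 Mb = 39524.2 MB.
= 36.81 GiB.

36.81 GiB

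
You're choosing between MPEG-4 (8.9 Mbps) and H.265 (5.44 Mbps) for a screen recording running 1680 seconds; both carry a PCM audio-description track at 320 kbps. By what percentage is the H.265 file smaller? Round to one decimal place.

37.5%

Audio: 320 kbps = 0.320 Mbps.
MPEG-4: 9.220 Mbps × 1680 s = 15489.6 Mb = 1.936 GB.
H.265: 5.760 Mbps × 1680 s = 9676.8 Mb = 1.210 GB.
Reduction: (1 − 1.210/1.936) × 100 = 37.53%.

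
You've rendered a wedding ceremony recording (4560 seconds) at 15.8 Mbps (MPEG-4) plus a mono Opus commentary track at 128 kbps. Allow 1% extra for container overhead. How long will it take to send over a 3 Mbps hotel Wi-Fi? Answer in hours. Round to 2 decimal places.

Audio: 128 kbps = 0.128 Mbps.
Total bitrate: 15.928 Mbps.
File: 15.928 Mbps × 4560 s = 72631.7 Mb.
With 1% container overhead: ×1.01. → 73358.0 Mb.
At 3 Mbps: 73358.0 / 3 = 24452.7 s ≈ 6.79 hours.

6.79 hours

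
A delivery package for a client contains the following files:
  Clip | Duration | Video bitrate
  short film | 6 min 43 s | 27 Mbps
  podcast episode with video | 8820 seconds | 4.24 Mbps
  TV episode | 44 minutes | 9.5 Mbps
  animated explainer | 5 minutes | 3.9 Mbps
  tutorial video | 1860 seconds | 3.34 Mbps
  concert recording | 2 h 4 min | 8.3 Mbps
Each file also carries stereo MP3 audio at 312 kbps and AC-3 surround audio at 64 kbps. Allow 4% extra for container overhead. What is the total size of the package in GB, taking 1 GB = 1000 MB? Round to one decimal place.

Audio total: 312 + 64 = 376 kbps = 0.376 Mbps.
short film: 27.376 Mbps × 403 s × 1.04 = 11473.8 Mb
podcast episode with video: 4.616 Mbps × 8820 s × 1.04 = 42341.6 Mb
TV episode: 9.876 Mbps × 2640 s × 1.04 = 27115.5 Mb
animated explainer: 4.276 Mbps × 300 s × 1.04 = 1334.1 Mb
tutorial video: 3.716 Mbps × 1860 s × 1.04 = 7188.2 Mb
concert recording: 8.676 Mbps × 7440 s × 1.04 = 67131.4 Mb
Total: 156584.8 Mb = 19573.1 MB.
= 19.57 GB.

19.6 GB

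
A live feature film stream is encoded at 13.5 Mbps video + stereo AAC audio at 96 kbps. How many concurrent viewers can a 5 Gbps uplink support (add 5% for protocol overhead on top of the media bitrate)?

350

Audio: 96 kbps = 0.096 Mbps.
Per-viewer media rate: 13.596 Mbps.
On the wire with 5% overhead: 14.276 Mbps.
5 Gbps = 5,000 Mbps; 5,000 / 14.276 = 350.24 → 350 viewers.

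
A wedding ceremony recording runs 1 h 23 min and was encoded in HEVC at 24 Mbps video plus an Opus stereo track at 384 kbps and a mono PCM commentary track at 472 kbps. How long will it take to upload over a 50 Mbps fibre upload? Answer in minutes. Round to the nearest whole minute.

1 h 23 min = 83 min = 4980 s
Audio total: 384 + 472 = 856 kbps = 0.856 Mbps.
Total bitrate: 24.856 Mbps.
File: 24.856 Mbps × 4980 s = 123782.9 Mb.
At 50 Mbps: 123782.9 / 50 = 2475.7 s ≈ 41.3 minutes.

41 minutes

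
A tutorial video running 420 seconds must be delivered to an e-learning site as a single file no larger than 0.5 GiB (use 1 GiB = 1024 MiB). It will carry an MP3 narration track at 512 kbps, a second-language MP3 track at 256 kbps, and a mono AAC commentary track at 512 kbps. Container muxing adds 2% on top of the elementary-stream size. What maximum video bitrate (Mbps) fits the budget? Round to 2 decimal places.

8.75 Mbps

Budget: 0.5 GiB = 4295.0 Mb.
Stream payload after overhead: 4295.0 / 1.02 = 4210.8 Mb.
Total bitrate budget: 4210.8 Mb / 420 s = 10.026 Mbps.
Audio total: 512 + 256 + 512 = 1280 kbps = 1.280 Mbps.
Video: 10.026 − 1.280 = 8.746 Mbps.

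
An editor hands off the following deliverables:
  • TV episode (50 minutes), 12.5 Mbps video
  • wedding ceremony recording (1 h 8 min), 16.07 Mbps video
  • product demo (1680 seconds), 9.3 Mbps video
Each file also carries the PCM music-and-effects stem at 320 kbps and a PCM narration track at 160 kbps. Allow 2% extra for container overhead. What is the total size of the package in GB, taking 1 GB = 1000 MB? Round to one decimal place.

Audio total: 320 + 160 = 480 kbps = 0.480 Mbps.
TV episode: 12.980 Mbps × 3000 s × 1.02 = 39718.8 Mb
wedding ceremony recording: 16.550 Mbps × 4080 s × 1.02 = 68874.5 Mb
product demo: 9.780 Mbps × 1680 s × 1.02 = 16759.0 Mb
Total: 125352.3 Mb = 15669.0 MB.
= 15.67 GB.

15.7 GB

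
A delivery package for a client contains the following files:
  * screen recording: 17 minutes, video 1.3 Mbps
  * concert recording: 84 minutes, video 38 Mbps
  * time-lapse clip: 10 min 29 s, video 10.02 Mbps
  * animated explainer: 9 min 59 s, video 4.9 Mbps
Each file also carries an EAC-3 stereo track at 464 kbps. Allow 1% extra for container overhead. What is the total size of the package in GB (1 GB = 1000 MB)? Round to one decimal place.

Audio: 464 kbps = 0.464 Mbps.
screen recording: 1.764 Mbps × 1020 s × 1.01 = 1817.3 Mb
concert recording: 38.464 Mbps × 5040 s × 1.01 = 195797.1 Mb
time-lapse clip: 10.484 Mbps × 629 s × 1.01 = 6660.4 Mb
animated explainer: 5.364 Mbps × 599 s × 1.01 = 3245.2 Mb
Total: 207520.0 Mb = 25940.0 MB.
= 25.94 GB.

25.9 GB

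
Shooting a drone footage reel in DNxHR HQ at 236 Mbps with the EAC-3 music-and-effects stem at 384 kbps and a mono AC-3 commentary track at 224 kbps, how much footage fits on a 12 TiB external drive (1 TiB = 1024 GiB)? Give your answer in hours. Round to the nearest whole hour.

124 hours

Audio total: 384 + 224 = 608 kbps = 0.608 Mbps.
Total bitrate: 236 + 0.608 = 236.608 Mbps.
Capacity: 12 TiB = 105,553,116 Mb.
Recording time: 105,553,116 / 236.608 = 446,110 s ≈ 124 hours.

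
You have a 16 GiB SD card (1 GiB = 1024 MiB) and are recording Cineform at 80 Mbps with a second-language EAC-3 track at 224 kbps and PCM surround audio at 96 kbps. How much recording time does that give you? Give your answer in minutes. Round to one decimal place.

Audio total: 224 + 96 = 320 kbps = 0.320 Mbps.
Total bitrate: 80 + 0.320 = 80.320 Mbps.
Capacity: 16 GiB = 137,439 Mb.
Recording time: 137,439 / 80.320 = 1,711 s ≈ 28.5 minutes.

28.5 minutes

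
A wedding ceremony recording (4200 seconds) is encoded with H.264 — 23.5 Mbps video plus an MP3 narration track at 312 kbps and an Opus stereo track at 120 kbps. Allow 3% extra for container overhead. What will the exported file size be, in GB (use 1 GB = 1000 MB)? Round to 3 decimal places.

12.941 GB

Audio total: 312 + 120 = 432 kbps = 0.432 Mbps.
Total bitrate: 23.5 + 0.432 = 23.932 Mbps.
Stream data: 23.932 Mbps × 4200 s = 100514.4 Mb.
With 3% container overhead: ×1.03.
103,530 Mb ÷ 8 = 12,941 MB → 12.94 GB.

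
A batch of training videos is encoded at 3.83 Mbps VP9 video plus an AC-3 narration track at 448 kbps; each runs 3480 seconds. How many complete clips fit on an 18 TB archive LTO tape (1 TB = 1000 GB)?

Audio: 448 kbps = 0.448 Mbps.
Total bitrate: 4.278 Mbps.
Per item: 4.278 Mbps × 3480 s = 14,887 Mb = 1,861 MB.
Capacity: 18 TB = 144,000,000 Mb; 9672.58 items → 9672 complete.

9672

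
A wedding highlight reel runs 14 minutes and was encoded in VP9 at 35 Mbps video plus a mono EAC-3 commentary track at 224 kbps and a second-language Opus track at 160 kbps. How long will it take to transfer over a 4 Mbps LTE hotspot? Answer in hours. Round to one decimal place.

14 min = 840 s
Audio total: 224 + 160 = 384 kbps = 0.384 Mbps.
Total bitrate: 35.384 Mbps.
File: 35.384 Mbps × 840 s = 29722.6 Mb.
At 4 Mbps: 29722.6 / 4 = 7430.6 s ≈ 2.06 hours.

2.1 hours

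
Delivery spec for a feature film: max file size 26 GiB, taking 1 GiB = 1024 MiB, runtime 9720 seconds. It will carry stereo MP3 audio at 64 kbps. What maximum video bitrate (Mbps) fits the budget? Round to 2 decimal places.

Budget: 26 GiB = 223338.3 Mb.
Total bitrate budget: 223338.3 Mb / 9720 s = 22.977 Mbps.
Audio: 64 kbps = 0.064 Mbps.
Video: 22.977 − 0.064 = 22.913 Mbps.

22.91 Mbps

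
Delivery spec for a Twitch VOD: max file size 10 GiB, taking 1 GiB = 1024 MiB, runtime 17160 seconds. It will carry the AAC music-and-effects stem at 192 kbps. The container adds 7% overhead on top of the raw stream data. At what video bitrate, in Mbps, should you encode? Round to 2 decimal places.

4.49 Mbps

Budget: 10 GiB = 85899.3 Mb.
Stream payload after overhead: 85899.3 / 1.07 = 80279.8 Mb.
Total bitrate budget: 80279.8 Mb / 17160 s = 4.678 Mbps.
Audio: 192 kbps = 0.192 Mbps.
Video: 4.678 − 0.192 = 4.486 Mbps.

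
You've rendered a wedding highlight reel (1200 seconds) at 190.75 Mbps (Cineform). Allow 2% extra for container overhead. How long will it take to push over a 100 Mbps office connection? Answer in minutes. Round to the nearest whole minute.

File: 190.750 Mbps × 1200 s = 228900.0 Mb.
With 2% container overhead: ×1.02. → 233478.0 Mb.
At 100 Mbps: 233478.0 / 100 = 2334.8 s ≈ 38.9 minutes.

39 minutes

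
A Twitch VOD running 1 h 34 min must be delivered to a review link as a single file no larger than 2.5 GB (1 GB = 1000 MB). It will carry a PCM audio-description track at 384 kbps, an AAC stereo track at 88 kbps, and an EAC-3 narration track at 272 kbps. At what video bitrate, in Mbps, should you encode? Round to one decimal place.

Budget: 2.5 GB = 20000.0 Mb.
1 h 34 min = 94 min = 5640 s
Total bitrate budget: 20000.0 Mb / 5640 s = 3.546 Mbps.
Audio total: 384 + 88 + 272 = 744 kbps = 0.744 Mbps.
Video: 3.546 − 0.744 = 2.802 Mbps.

2.8 Mbps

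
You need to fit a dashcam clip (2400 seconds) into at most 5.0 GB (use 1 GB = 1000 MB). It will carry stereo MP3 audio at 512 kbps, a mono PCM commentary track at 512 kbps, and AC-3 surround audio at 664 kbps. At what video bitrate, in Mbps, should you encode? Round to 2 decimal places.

14.98 Mbps

Budget: 5.0 GB = 40000.0 Mb.
Total bitrate budget: 40000.0 Mb / 2400 s = 16.667 Mbps.
Audio total: 512 + 512 + 664 = 1688 kbps = 1.688 Mbps.
Video: 16.667 − 1.688 = 14.979 Mbps.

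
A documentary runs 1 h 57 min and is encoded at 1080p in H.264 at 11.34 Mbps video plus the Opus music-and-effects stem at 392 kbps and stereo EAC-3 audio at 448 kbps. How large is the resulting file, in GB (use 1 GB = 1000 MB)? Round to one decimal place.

10.7 GB

1 h 57 min = 117 min = 7020 s
Audio total: 392 + 448 = 840 kbps = 0.840 Mbps.
Total bitrate: 11.34 + 0.840 = 12.180 Mbps.
Stream data: 12.180 Mbps × 7020 s = 85503.6 Mb.
85,504 Mb ÷ 8 = 10,688 MB → 10.69 GB.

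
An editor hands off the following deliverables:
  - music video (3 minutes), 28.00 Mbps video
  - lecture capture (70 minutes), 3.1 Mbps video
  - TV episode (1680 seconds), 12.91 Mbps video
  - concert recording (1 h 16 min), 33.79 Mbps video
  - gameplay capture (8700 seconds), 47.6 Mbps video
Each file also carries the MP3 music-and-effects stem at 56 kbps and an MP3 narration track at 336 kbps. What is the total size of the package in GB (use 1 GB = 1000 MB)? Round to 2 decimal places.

76.94 GB

Audio total: 56 + 336 = 392 kbps = 0.392 Mbps.
music video: 28.392 Mbps × 180 s = 5110.6 Mb
lecture capture: 3.492 Mbps × 4200 s = 14666.4 Mb
TV episode: 13.302 Mbps × 1680 s = 22347.4 Mb
concert recording: 34.182 Mbps × 4560 s = 155869.9 Mb
gameplay capture: 47.992 Mbps × 8700 s = 417530.4 Mb
Total: 615524.6 Mb = 76940.6 MB.
= 76.94 GB.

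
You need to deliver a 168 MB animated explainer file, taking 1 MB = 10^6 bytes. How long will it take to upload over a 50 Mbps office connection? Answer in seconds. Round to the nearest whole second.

27 seconds

File: 168 MB = 1344.0 Mb.
At 50 Mbps: 1344.0 / 50 = 26.9 s ≈ 26.9 seconds.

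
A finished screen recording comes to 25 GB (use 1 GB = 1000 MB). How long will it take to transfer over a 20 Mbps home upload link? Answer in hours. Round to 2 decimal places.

2.78 hours

File: 25 GB = 200000.0 Mb.
At 20 Mbps: 200000.0 / 20 = 10000.0 s ≈ 2.78 hours.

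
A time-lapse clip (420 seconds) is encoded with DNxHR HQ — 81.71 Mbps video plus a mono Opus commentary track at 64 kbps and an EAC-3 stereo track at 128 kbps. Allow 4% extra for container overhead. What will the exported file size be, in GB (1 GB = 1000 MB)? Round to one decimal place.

Audio total: 64 + 128 = 192 kbps = 0.192 Mbps.
Total bitrate: 81.71 + 0.192 = 81.902 Mbps.
Stream data: 81.902 Mbps × 420 s = 34398.8 Mb.
With 4% container overhead: ×1.04.
35,775 Mb ÷ 8 = 4,472 MB → 4.472 GB.

4.5 GB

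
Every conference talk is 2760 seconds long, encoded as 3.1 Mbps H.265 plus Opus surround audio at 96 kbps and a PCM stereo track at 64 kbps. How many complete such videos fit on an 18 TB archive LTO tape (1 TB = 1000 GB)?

16004

Audio total: 96 + 64 = 160 kbps = 0.160 Mbps.
Total bitrate: 3.260 Mbps.
Per item: 3.260 Mbps × 2760 s = 8,998 Mb = 1,125 MB.
Capacity: 18 TB = 144,000,000 Mb; 16004.27 items → 16004 complete.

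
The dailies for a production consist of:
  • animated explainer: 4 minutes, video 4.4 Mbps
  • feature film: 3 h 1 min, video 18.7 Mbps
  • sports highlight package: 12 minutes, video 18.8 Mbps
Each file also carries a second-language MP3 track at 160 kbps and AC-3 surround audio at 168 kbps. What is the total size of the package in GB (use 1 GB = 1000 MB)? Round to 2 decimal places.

27.69 GB

Audio total: 160 + 168 = 328 kbps = 0.328 Mbps.
animated explainer: 4.728 Mbps × 240 s = 1134.7 Mb
feature film: 19.028 Mbps × 10860 s = 206644.1 Mb
sports highlight package: 19.128 Mbps × 720 s = 13772.2 Mb
Total: 221551.0 Mb = 27693.9 MB.
= 27.69 GB.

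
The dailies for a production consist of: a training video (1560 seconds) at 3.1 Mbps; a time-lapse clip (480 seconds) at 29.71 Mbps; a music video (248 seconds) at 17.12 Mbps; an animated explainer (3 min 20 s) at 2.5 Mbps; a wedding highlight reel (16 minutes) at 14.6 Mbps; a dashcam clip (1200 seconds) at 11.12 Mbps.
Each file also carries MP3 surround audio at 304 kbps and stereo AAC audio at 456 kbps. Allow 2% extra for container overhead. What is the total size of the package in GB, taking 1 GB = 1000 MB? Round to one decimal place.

7.0 GB

Audio total: 304 + 456 = 760 kbps = 0.760 Mbps.
training video: 3.860 Mbps × 1560 s × 1.02 = 6142.0 Mb
time-lapse clip: 30.470 Mbps × 480 s × 1.02 = 14918.1 Mb
music video: 17.880 Mbps × 248 s × 1.02 = 4522.9 Mb
animated explainer: 3.260 Mbps × 200 s × 1.02 = 665.0 Mb
wedding highlight reel: 15.360 Mbps × 960 s × 1.02 = 15040.5 Mb
dashcam clip: 11.880 Mbps × 1200 s × 1.02 = 14541.1 Mb
Total: 55829.7 Mb = 6978.7 MB.
= 6.979 GB.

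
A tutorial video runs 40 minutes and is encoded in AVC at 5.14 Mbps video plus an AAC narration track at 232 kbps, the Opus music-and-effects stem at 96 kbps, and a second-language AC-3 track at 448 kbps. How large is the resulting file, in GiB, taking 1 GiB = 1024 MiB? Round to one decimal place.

40 min = 2400 s
Audio total: 232 + 96 + 448 = 776 kbps = 0.776 Mbps.
Total bitrate: 5.14 + 0.776 = 5.916 Mbps.
Stream data: 5.916 Mbps × 2400 s = 14198.4 Mb.
14,198 Mb = 1,774,800,000 bytes ÷ 1,073,741,824 = 1.653 GiB.

1.7 GiB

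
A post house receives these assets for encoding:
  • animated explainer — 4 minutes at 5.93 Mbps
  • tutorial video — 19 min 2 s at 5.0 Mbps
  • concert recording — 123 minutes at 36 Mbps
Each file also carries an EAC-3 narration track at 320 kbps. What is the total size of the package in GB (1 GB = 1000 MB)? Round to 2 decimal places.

Audio: 320 kbps = 0.320 Mbps.
animated explainer: 6.250 Mbps × 240 s = 1500.0 Mb
tutorial video: 5.320 Mbps × 1142 s = 6075.4 Mb
concert recording: 36.320 Mbps × 7380 s = 268041.6 Mb
Total: 275617.0 Mb = 34452.1 MB.
= 34.45 GB.

34.45 GB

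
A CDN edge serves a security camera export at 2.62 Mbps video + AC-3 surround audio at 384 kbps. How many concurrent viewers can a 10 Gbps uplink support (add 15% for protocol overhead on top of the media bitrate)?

2894

Audio: 384 kbps = 0.384 Mbps.
Per-viewer media rate: 3.004 Mbps.
On the wire with 15% overhead: 3.455 Mbps.
10 Gbps = 10,000 Mbps; 10,000 / 3.455 = 2894.69 → 2894 viewers.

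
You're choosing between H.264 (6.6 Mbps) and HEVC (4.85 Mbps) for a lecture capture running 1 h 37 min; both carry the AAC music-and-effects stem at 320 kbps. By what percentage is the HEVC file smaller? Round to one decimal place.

1 h 37 min = 97 min = 5820 s
Audio: 320 kbps = 0.320 Mbps.
H.264: 6.920 Mbps × 5820 s = 40274.4 Mb = 4.689 GiB.
HEVC: 5.170 Mbps × 5820 s = 30089.4 Mb = 3.503 GiB.
Reduction: (1 − 3.503/4.689) × 100 = 25.29%.

25.3%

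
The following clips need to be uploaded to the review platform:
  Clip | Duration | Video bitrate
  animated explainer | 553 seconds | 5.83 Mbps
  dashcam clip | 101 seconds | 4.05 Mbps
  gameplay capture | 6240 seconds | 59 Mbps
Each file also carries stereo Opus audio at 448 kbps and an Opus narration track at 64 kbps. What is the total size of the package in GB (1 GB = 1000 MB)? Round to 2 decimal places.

Audio total: 448 + 64 = 512 kbps = 0.512 Mbps.
animated explainer: 6.342 Mbps × 553 s = 3507.1 Mb
dashcam clip: 4.562 Mbps × 101 s = 460.8 Mb
gameplay capture: 59.512 Mbps × 6240 s = 371354.9 Mb
Total: 375322.8 Mb = 46915.3 MB.
= 46.92 GB.

46.92 GB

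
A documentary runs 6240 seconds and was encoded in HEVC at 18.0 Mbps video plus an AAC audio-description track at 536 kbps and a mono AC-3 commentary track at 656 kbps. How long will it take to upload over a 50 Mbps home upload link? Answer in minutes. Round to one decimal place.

39.9 minutes

Audio total: 536 + 656 = 1192 kbps = 1.192 Mbps.
Total bitrate: 19.192 Mbps.
File: 19.192 Mbps × 6240 s = 119758.1 Mb.
At 50 Mbps: 119758.1 / 50 = 2395.2 s ≈ 39.9 minutes.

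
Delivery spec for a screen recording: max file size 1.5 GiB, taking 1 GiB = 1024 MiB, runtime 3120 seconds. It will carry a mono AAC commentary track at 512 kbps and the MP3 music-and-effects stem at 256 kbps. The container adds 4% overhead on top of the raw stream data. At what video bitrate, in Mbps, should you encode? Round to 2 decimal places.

3.20 Mbps

Budget: 1.5 GiB = 12884.9 Mb.
Stream payload after overhead: 12884.9 / 1.04 = 12389.3 Mb.
Total bitrate budget: 12389.3 Mb / 3120 s = 3.971 Mbps.
Audio total: 512 + 256 = 768 kbps = 0.768 Mbps.
Video: 3.971 − 0.768 = 3.203 Mbps.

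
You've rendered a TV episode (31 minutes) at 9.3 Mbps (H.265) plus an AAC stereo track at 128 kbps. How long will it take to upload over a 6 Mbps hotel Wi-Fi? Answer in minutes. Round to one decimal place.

31 min = 1860 s
Audio: 128 kbps = 0.128 Mbps.
Total bitrate: 9.428 Mbps.
File: 9.428 Mbps × 1860 s = 17536.1 Mb.
At 6 Mbps: 17536.1 / 6 = 2922.7 s ≈ 48.7 minutes.

48.7 minutes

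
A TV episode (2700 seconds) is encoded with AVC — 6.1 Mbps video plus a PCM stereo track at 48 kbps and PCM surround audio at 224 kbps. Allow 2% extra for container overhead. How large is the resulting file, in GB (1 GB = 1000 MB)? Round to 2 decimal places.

2.19 GB

Audio total: 48 + 224 = 272 kbps = 0.272 Mbps.
Total bitrate: 6.1 + 0.272 = 6.372 Mbps.
Stream data: 6.372 Mbps × 2700 s = 17204.4 Mb.
With 2% container overhead: ×1.02.
17,548 Mb ÷ 8 = 2,194 MB → 2.194 GB.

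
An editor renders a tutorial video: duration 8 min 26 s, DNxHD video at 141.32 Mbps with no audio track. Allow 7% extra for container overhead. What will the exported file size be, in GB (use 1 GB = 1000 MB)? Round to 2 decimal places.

9.56 GB

8 min 26 s = 506 s
Total bitrate: 141.32 Mbps.
Stream data: 141.320 Mbps × 506 s = 71507.9 Mb.
With 7% container overhead: ×1.07.
76,513 Mb ÷ 8 = 9,564 MB → 9.564 GB.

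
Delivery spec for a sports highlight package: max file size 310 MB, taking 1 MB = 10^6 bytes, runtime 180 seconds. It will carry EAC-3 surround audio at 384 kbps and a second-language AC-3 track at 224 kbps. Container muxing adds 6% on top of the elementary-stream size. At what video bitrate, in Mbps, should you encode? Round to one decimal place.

Budget: 310 MB = 2480.0 Mb.
Stream payload after overhead: 2480.0 / 1.06 = 2339.6 Mb.
Total bitrate budget: 2339.6 Mb / 180 s = 12.998 Mbps.
Audio total: 384 + 224 = 608 kbps = 0.608 Mbps.
Video: 12.998 − 0.608 = 12.390 Mbps.

12.4 Mbps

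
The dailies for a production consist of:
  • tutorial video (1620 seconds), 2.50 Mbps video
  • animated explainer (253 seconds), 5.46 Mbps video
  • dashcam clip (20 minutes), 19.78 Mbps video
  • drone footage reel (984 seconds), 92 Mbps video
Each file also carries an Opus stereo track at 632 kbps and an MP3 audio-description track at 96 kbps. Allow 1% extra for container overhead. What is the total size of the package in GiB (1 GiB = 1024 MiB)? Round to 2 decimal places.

14.42 GiB

Audio total: 632 + 96 = 728 kbps = 0.728 Mbps.
tutorial video: 3.228 Mbps × 1620 s × 1.01 = 5281.7 Mb
animated explainer: 6.188 Mbps × 253 s × 1.01 = 1581.2 Mb
dashcam clip: 20.508 Mbps × 1200 s × 1.01 = 24855.7 Mb
drone footage reel: 92.728 Mbps × 984 s × 1.01 = 92156.8 Mb
Total: 123875.4 Mb = 15484.4 MB.
= 14.42 GiB.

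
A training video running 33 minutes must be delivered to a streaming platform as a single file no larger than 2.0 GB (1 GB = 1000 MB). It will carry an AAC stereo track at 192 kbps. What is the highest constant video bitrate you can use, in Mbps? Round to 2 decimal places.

Budget: 2.0 GB = 16000.0 Mb.
33 min = 1980 s
Total bitrate budget: 16000.0 Mb / 1980 s = 8.081 Mbps.
Audio: 192 kbps = 0.192 Mbps.
Video: 8.081 − 0.192 = 7.889 Mbps.

7.89 Mbps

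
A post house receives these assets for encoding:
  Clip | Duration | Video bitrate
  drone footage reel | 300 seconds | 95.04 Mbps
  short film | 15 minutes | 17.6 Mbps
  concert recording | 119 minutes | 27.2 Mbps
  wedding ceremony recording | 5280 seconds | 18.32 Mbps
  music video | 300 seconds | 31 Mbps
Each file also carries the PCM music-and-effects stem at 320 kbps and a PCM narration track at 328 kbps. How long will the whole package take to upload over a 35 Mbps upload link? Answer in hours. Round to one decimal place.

Audio total: 320 + 328 = 648 kbps = 0.648 Mbps.
drone footage reel: 95.688 Mbps × 300 s = 28706.4 Mb
short film: 18.248 Mbps × 900 s = 16423.2 Mb
concert recording: 27.848 Mbps × 7140 s = 198834.7 Mb
wedding ceremony recording: 18.968 Mbps × 5280 s = 100151.0 Mb
music video: 31.648 Mbps × 300 s = 9494.4 Mb
Total: 353609.8 Mb = 44201.2 MB.
At 35 Mbps: 353609.8 / 35 = 10103 s ≈ 2.81 hours.

2.8 hours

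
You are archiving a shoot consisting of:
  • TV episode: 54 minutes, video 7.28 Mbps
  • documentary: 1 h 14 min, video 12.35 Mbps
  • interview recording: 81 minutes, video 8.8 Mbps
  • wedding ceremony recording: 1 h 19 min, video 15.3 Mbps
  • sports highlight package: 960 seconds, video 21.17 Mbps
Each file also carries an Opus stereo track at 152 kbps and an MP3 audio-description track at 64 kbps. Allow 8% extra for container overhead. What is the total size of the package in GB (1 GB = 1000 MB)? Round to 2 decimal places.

29.43 GB

Audio total: 152 + 64 = 216 kbps = 0.216 Mbps.
TV episode: 7.496 Mbps × 3240 s × 1.08 = 26230.0 Mb
documentary: 12.566 Mbps × 4440 s × 1.08 = 60256.5 Mb
interview recording: 9.016 Mbps × 4860 s × 1.08 = 47323.2 Mb
wedding ceremony recording: 15.516 Mbps × 4740 s × 1.08 = 79429.5 Mb
sports highlight package: 21.386 Mbps × 960 s × 1.08 = 22173.0 Mb
Total: 235412.2 Mb = 29426.5 MB.
= 29.43 GB.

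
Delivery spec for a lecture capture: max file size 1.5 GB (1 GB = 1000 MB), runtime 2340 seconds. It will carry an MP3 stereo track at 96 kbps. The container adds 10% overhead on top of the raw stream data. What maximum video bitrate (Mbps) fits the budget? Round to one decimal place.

4.6 Mbps

Budget: 1.5 GB = 12000.0 Mb.
Stream payload after overhead: 12000.0 / 1.10 = 10909.1 Mb.
Total bitrate budget: 10909.1 Mb / 2340 s = 4.662 Mbps.
Audio: 96 kbps = 0.096 Mbps.
Video: 4.662 − 0.096 = 4.566 Mbps.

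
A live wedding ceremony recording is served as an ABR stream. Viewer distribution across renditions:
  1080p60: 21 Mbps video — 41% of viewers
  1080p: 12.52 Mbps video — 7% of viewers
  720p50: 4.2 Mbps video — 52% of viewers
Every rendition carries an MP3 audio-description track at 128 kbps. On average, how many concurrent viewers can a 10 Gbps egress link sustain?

Audio: 128 kbps = 0.128 Mbps.
Average per-viewer bitrate: 0.41×21.128 + 0.07×12.648 + 0.52×4.328 = 11.798 Mbps.
10 Gbps = 10,000 Mbps; 10,000 / 11.798 = 847.57 → 847.

847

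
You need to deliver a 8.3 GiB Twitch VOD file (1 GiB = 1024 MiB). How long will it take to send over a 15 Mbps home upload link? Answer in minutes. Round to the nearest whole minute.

79 minutes

File: 8.3 GiB = 71296.5 Mb.
At 15 Mbps: 71296.5 / 15 = 4753.1 s ≈ 79.2 minutes.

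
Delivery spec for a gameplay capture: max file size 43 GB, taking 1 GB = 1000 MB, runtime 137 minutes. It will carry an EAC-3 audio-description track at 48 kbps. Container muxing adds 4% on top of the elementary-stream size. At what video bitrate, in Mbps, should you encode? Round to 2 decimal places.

40.19 Mbps

Budget: 43 GB = 344000.0 Mb.
Stream payload after overhead: 344000.0 / 1.04 = 330769.2 Mb.
137 min = 8220 s
Total bitrate budget: 330769.2 Mb / 8220 s = 40.240 Mbps.
Audio: 48 kbps = 0.048 Mbps.
Video: 40.240 − 0.048 = 40.192 Mbps.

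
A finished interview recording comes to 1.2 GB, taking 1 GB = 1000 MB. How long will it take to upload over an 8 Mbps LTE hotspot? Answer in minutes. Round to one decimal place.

File: 1.2 GB = 9600.0 Mb.
At 8 Mbps: 9600.0 / 8 = 1200.0 s ≈ 20 minutes.

20.0 minutes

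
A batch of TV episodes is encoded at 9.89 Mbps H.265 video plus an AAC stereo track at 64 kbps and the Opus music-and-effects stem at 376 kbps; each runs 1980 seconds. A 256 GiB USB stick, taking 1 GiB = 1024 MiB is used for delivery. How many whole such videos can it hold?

Audio total: 64 + 376 = 440 kbps = 0.440 Mbps.
Total bitrate: 10.330 Mbps.
Per item: 10.330 Mbps × 1980 s = 20,453 Mb = 2,557 MB.
Capacity: 256 GiB = 2,199,023 Mb; 107.51 items → 107 complete.

107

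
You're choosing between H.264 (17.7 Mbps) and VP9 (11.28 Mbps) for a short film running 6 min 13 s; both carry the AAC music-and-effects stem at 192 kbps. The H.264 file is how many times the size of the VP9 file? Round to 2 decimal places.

1.56

6 min 13 s = 373 s
Audio: 192 kbps = 0.192 Mbps.
H.264: 17.892 Mbps × 373 s = 6673.7 Mb = 0.834 GB.
VP9: 11.472 Mbps × 373 s = 4279.1 Mb = 0.535 GB.
Ratio: 0.834 / 0.535 = 1.560.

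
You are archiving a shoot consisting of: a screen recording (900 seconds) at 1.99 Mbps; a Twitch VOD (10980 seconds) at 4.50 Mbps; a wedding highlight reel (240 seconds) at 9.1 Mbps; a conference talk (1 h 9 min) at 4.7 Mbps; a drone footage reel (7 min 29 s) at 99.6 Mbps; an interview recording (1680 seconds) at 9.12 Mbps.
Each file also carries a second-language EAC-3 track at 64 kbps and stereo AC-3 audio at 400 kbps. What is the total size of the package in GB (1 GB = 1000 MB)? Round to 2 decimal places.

Audio total: 64 + 400 = 464 kbps = 0.464 Mbps.
screen recording: 2.454 Mbps × 900 s = 2208.6 Mb
Twitch VOD: 4.964 Mbps × 10980 s = 54504.7 Mb
wedding highlight reel: 9.564 Mbps × 240 s = 2295.4 Mb
conference talk: 5.164 Mbps × 4140 s = 21379.0 Mb
drone footage reel: 100.064 Mbps × 449 s = 44928.7 Mb
interview recording: 9.584 Mbps × 1680 s = 16101.1 Mb
Total: 141417.5 Mb = 17677.2 MB.
= 17.68 GB.

17.68 GB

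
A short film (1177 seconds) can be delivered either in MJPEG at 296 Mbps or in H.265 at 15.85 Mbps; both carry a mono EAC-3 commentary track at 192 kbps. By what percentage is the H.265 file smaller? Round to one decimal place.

Audio: 192 kbps = 0.192 Mbps.
MJPEG: 296.192 Mbps × 1177 s = 348618.0 Mb = 40.584 GiB.
H.265: 16.042 Mbps × 1177 s = 18881.4 Mb = 2.198 GiB.
Reduction: (1 − 2.198/40.584) × 100 = 94.58%.

94.6%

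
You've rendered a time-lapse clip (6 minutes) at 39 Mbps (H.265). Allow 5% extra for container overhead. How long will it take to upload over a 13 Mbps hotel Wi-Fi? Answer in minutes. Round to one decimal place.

6 min = 360 s
File: 39.000 Mbps × 360 s = 14040.0 Mb.
With 5% container overhead: ×1.05. → 14742.0 Mb.
At 13 Mbps: 14742.0 / 13 = 1134.0 s ≈ 18.9 minutes.

18.9 minutes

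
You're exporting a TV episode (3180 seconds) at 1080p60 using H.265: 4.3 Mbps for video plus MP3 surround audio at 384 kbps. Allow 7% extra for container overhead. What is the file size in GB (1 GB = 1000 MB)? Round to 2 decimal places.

Audio: 384 kbps = 0.384 Mbps.
Total bitrate: 4.3 + 0.384 = 4.684 Mbps.
Stream data: 4.684 Mbps × 3180 s = 14895.1 Mb.
With 7% container overhead: ×1.07.
15,938 Mb ÷ 8 = 1,992 MB → 1.992 GB.

1.99 GB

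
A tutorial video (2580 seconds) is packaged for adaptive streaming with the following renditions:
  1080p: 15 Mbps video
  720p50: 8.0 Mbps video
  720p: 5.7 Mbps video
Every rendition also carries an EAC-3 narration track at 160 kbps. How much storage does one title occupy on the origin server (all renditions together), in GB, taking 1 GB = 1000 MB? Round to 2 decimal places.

Audio: 160 kbps = 0.160 Mbps.
Sum of rendition bitrates: (15+0.160) + (8.0+0.160) + (5.7+0.160) = 29.180 Mbps.
× 2580 s = 75,284 Mb = 9,411 MB = 9.411 GB.

9.41 GB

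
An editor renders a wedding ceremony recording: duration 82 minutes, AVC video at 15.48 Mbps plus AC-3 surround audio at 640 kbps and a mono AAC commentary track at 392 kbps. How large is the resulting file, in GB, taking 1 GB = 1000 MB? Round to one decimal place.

82 min = 4920 s
Audio total: 640 + 392 = 1032 kbps = 1.032 Mbps.
Total bitrate: 15.48 + 1.032 = 16.512 Mbps.
Stream data: 16.512 Mbps × 4920 s = 81239.0 Mb.
81,239 Mb ÷ 8 = 10,155 MB → 10.15 GB.

10.2 GB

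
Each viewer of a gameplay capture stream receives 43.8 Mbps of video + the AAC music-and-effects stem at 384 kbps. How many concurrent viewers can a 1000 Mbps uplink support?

22

Audio: 384 kbps = 0.384 Mbps.
Per-viewer media rate: 44.184 Mbps.
1000 Mbps = 1,000 Mbps; 1,000 / 44.184 = 22.63 → 22 viewers.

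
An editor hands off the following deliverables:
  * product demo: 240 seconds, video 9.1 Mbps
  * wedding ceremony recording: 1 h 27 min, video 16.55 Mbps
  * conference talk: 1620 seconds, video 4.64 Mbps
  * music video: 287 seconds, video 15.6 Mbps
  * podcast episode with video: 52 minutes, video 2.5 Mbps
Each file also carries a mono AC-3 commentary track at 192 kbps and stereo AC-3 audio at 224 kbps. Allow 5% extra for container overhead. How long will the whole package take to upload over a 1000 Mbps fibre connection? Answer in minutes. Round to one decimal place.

2.0 minutes

Audio total: 192 + 224 = 416 kbps = 0.416 Mbps.
product demo: 9.516 Mbps × 240 s × 1.05 = 2398.0 Mb
wedding ceremony recording: 16.966 Mbps × 5220 s × 1.05 = 92990.6 Mb
conference talk: 5.056 Mbps × 1620 s × 1.05 = 8600.3 Mb
music video: 16.016 Mbps × 287 s × 1.05 = 4826.4 Mb
podcast episode with video: 2.916 Mbps × 3120 s × 1.05 = 9552.8 Mb
Total: 118368.2 Mb = 14796.0 MB.
At 1000 Mbps: 118368.2 / 1000 = 118 s ≈ 1.97 minutes.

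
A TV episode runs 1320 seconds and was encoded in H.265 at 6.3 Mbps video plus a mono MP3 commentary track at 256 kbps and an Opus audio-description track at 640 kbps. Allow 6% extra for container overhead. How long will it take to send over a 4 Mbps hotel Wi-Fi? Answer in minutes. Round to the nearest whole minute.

Audio total: 256 + 640 = 896 kbps = 0.896 Mbps.
Total bitrate: 7.196 Mbps.
File: 7.196 Mbps × 1320 s = 9498.7 Mb.
With 6% container overhead: ×1.06. → 10068.6 Mb.
At 4 Mbps: 10068.6 / 4 = 2517.2 s ≈ 42 minutes.

42 minutes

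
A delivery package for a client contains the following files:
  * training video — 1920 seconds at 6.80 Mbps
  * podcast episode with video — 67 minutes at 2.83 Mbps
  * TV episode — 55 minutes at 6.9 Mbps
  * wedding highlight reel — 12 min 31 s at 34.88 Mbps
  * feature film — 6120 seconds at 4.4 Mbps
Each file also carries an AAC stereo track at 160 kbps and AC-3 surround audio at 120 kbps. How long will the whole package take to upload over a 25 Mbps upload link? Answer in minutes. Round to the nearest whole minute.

Audio total: 160 + 120 = 280 kbps = 0.280 Mbps.
training video: 7.080 Mbps × 1920 s = 13593.6 Mb
podcast episode with video: 3.110 Mbps × 4020 s = 12502.2 Mb
TV episode: 7.180 Mbps × 3300 s = 23694.0 Mb
wedding highlight reel: 35.160 Mbps × 751 s = 26405.2 Mb
feature film: 4.680 Mbps × 6120 s = 28641.6 Mb
Total: 104836.6 Mb = 13104.6 MB.
At 25 Mbps: 104836.6 / 25 = 4193 s ≈ 69.9 minutes.

70 minutes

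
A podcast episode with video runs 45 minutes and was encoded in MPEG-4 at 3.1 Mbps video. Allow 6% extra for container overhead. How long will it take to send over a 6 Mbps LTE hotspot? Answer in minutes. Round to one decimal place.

45 min = 2700 s
File: 3.100 Mbps × 2700 s = 8370.0 Mb.
With 6% container overhead: ×1.06. → 8872.2 Mb.
At 6 Mbps: 8872.2 / 6 = 1478.7 s ≈ 24.6 minutes.

24.6 minutes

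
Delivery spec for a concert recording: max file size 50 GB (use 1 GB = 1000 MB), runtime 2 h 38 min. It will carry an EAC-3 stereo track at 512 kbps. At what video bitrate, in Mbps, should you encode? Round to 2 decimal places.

41.68 Mbps

Budget: 50 GB = 400000.0 Mb.
2 h 38 min = 158 min = 9480 s
Total bitrate budget: 400000.0 Mb / 9480 s = 42.194 Mbps.
Audio: 512 kbps = 0.512 Mbps.
Video: 42.194 − 0.512 = 41.682 Mbps.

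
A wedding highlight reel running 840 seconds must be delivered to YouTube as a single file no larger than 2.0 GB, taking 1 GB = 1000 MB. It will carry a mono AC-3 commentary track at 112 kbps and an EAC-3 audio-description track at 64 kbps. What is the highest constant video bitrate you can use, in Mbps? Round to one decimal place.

Budget: 2.0 GB = 16000.0 Mb.
Total bitrate budget: 16000.0 Mb / 840 s = 19.048 Mbps.
Audio total: 112 + 64 = 176 kbps = 0.176 Mbps.
Video: 19.048 − 0.176 = 18.872 Mbps.

18.9 Mbps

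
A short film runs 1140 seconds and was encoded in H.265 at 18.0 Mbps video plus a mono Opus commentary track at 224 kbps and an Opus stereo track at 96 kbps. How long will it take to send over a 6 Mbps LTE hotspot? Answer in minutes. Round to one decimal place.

58.0 minutes

Audio total: 224 + 96 = 320 kbps = 0.320 Mbps.
Total bitrate: 18.320 Mbps.
File: 18.320 Mbps × 1140 s = 20884.8 Mb.
At 6 Mbps: 20884.8 / 6 = 3480.8 s ≈ 58 minutes.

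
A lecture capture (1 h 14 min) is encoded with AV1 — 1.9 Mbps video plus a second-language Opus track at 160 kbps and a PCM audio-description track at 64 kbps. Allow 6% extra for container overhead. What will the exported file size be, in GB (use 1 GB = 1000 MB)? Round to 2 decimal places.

1 h 14 min = 74 min = 4440 s
Audio total: 160 + 64 = 224 kbps = 0.224 Mbps.
Total bitrate: 1.9 + 0.224 = 2.124 Mbps.
Stream data: 2.124 Mbps × 4440 s = 9430.6 Mb.
With 6% container overhead: ×1.06.
9,996 Mb ÷ 8 = 1,250 MB → 1.250 GB.

1.25 GB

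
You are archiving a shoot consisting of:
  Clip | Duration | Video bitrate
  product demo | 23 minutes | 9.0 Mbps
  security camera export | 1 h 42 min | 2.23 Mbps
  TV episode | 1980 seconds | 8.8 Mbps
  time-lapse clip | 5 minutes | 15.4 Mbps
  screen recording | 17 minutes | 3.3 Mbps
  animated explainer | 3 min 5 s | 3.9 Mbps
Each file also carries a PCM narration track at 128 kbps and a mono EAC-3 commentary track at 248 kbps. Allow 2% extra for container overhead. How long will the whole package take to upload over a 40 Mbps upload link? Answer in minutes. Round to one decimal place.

23.9 minutes

Audio total: 128 + 248 = 376 kbps = 0.376 Mbps.
product demo: 9.376 Mbps × 1380 s × 1.02 = 13197.7 Mb
security camera export: 2.606 Mbps × 6120 s × 1.02 = 16267.7 Mb
TV episode: 9.176 Mbps × 1980 s × 1.02 = 18531.8 Mb
time-lapse clip: 15.776 Mbps × 300 s × 1.02 = 4827.5 Mb
screen recording: 3.676 Mbps × 1020 s × 1.02 = 3824.5 Mb
animated explainer: 4.276 Mbps × 185 s × 1.02 = 806.9 Mb
Total: 57456.0 Mb = 7182.0 MB.
At 40 Mbps: 57456.0 / 40 = 1436 s ≈ 23.9 minutes.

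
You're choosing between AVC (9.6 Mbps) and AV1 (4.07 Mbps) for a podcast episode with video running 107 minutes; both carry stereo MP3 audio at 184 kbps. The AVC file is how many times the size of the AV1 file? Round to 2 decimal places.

2.30

107 min = 6420 s
Audio: 184 kbps = 0.184 Mbps.
AVC: 9.784 Mbps × 6420 s = 62813.3 Mb = 7.852 GB.
AV1: 4.254 Mbps × 6420 s = 27310.7 Mb = 3.414 GB.
Ratio: 7.852 / 3.414 = 2.300.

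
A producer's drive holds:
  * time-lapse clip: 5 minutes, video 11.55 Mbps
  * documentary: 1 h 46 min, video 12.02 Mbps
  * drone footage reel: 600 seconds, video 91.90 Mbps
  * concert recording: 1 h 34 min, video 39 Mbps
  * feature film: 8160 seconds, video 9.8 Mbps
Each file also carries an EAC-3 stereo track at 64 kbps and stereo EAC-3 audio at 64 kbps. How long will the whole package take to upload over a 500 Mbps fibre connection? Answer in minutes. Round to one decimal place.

Audio total: 64 + 64 = 128 kbps = 0.128 Mbps.
time-lapse clip: 11.678 Mbps × 300 s = 3503.4 Mb
documentary: 12.148 Mbps × 6360 s = 77261.3 Mb
drone footage reel: 92.028 Mbps × 600 s = 55216.8 Mb
concert recording: 39.128 Mbps × 5640 s = 220681.9 Mb
feature film: 9.928 Mbps × 8160 s = 81012.5 Mb
Total: 437675.9 Mb = 54709.5 MB.
At 500 Mbps: 437675.9 / 500 = 875 s ≈ 14.6 minutes.

14.6 minutes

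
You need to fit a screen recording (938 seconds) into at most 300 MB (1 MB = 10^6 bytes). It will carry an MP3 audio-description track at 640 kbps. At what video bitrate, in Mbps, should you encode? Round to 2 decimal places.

1.92 Mbps

Budget: 300 MB = 2400.0 Mb.
Total bitrate budget: 2400.0 Mb / 938 s = 2.559 Mbps.
Audio: 640 kbps = 0.640 Mbps.
Video: 2.559 − 0.640 = 1.919 Mbps.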